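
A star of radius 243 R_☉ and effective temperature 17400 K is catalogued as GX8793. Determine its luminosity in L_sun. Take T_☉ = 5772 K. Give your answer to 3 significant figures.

L/L_☉ = (R/R_☉)² (T/T_☉)⁴ = (243)² × (17400/5772)⁴
       = 5.905×10^4 × (3.015)⁴ = 5.905×10^4 × 82.58 = 4.876×10^6.

4.88×10^6 L_sun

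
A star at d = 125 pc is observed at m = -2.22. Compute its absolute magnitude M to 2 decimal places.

M = m − 5 log₁₀(d/10 pc) = -2.22 − 5 log₁₀(125/10)
  = -2.22 − 5 × 1.097 = -2.22 − 5.48 = -7.70.

-7.70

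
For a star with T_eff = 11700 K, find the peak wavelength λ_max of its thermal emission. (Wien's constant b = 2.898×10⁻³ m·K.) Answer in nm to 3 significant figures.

λ_max = b/T = 2.898×10⁻³ / 11700 = 2.48×10^-7 m = 247.7 nm.

248 nm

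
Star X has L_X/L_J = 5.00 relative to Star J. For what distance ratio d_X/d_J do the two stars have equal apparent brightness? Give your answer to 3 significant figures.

2.24

Equal flux requires L_X/d_X² = L_J/d_J², so d_X/d_J = √(L_X/L_J)
= √(5.00) = 2.236.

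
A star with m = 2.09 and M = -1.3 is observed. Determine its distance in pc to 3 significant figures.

m − M = 5 log₁₀(d/10 pc)
2.09 − (-1.3) = 3.39 = 5 log₁₀(d/10)
d = 10 × 10^(3.39/5) = 10 × 10^0.678 = 47.64 pc.

47.6 pc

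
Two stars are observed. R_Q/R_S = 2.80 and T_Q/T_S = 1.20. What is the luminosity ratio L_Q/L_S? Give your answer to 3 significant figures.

16.3

From the Stefan–Boltzmann law, L ∝ R²T⁴, so
L_Q/L_S = (R_Q/R_S)² (T_Q/T_S)⁴ = (2.80)² × (1.20)⁴ = 7.840 × 2.074 = 16.26.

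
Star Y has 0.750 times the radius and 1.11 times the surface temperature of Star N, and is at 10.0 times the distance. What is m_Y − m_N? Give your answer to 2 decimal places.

5.17

L_Y/L_N = (0.750)²(1.11)⁴ = 0.8539.
F_Y/F_N = (L_Y/L_N)/(d_Y/d_N)² = 0.8539/100.0 = 0.008539.
m_Y − m_N = −2.5 log₁₀(0.008539) = 5.17.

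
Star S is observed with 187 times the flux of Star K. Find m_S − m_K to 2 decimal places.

m_S − m_K = −2.5 log₁₀(F_S/F_K) = −2.5 log₁₀(187) = −2.5 × (2.272) = -5.680.

-5.68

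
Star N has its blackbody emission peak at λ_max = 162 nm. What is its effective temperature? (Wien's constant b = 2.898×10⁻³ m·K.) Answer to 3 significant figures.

T = b/λ_max = 2.898×10⁻³ / (162×10⁻⁹) = 1.789×10^4 K.

1.79×10^4 K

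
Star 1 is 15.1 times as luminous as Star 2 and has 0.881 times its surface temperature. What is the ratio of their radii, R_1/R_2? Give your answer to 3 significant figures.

5.01

L ∝ R²T⁴ gives R ∝ √L / T², so
R_1/R_2 = √(15.1) / (0.881)² = 3.886 / 0.7762 = 5.007.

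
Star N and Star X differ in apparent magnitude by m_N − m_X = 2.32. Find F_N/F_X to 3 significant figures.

F_N/F_X = 10^(−(m_N − m_X)/2.5) = 10^(-2.32/2.5) = 10^-0.928 = 0.1180.

0.118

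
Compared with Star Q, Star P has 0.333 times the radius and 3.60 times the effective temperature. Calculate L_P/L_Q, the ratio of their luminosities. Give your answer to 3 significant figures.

18.6

From the Stefan–Boltzmann law, L ∝ R²T⁴, so
L_P/L_Q = (R_P/R_Q)² (T_P/T_Q)⁴ = (0.333)² × (3.60)⁴ = 0.1109 × 168.0 = 18.63.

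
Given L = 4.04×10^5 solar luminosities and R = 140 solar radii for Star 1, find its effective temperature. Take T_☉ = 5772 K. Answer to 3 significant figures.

T/T_☉ = (L/L_☉)^(1/4) / (R/R_☉)^(1/2)
T = 5772 × (4.04×10^5)^(1/4) / √(140) = 5772 × 25.21 / 11.83 = 1.230×10^4 K.

1.23×10^4 K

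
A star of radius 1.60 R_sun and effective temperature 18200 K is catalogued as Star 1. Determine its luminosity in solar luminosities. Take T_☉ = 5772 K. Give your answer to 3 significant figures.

L/L_☉ = (R/R_☉)² (T/T_☉)⁴ = (1.60)² × (18200/5772)⁴
       = 2.560 × (3.153)⁴ = 2.560 × 98.85 = 253.1.

253 solar luminosities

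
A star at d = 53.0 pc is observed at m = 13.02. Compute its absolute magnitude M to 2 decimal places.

M = m − 5 log₁₀(d/10 pc) = 13.02 − 5 log₁₀(53.0/10)
  = 13.02 − 5 × 0.724 = 13.02 − 3.62 = 9.40.

9.40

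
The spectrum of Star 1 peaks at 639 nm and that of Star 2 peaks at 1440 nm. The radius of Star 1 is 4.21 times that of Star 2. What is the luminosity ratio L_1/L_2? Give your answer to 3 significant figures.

457

Wien's law gives T ∝ 1/λ_max, so T_1/T_2 = λ_2/λ_1 = 1440/639 = 2.254.
Then L ∝ R²T⁴ gives L_1/L_2 = (4.21)² × (2.254)⁴ = 17.72 × 25.79 = 457.1.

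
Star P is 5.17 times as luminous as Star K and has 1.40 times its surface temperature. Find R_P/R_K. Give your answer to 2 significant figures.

L ∝ R²T⁴ gives R ∝ √L / T², so
R_P/R_K = √(5.17) / (1.40)² = 2.274 / 1.960 = 1.160.

1.2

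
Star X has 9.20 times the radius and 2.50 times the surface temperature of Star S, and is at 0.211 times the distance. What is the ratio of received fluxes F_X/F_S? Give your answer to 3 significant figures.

7.43×10^4

L_X/L_S = (R_X/R_S)²(T_X/T_S)⁴ = (9.20)² × (2.50)⁴ = 3306.
F_X/F_S = (L_X/L_S)/(d_X/d_S)² = 3306 / (0.211)² = 7.426×10^4.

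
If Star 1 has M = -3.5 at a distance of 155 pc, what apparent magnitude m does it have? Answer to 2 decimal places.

2.45

m = M + 5 log₁₀(d/10 pc) = -3.5 + 5 log₁₀(155/10)
  = -3.5 + 5 × 1.190 = -3.5 + 5.95 = 2.45.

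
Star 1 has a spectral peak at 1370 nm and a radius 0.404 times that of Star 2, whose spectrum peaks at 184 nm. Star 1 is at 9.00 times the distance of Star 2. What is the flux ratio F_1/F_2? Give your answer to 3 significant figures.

Wien's law: T_1/T_2 = λ_2/λ_1 = 184/1370 = 0.1343.
L_1/L_2 = (R_1/R_2)²(T_1/T_2)⁴ = (0.404)²(0.1343)⁴ = 5.311×10^-5.
F_1/F_2 = (L_1/L_2)/(d_1/d_2)² = 5.311×10^-5/(9.00)² = 6.556×10^-7.

6.56×10^-7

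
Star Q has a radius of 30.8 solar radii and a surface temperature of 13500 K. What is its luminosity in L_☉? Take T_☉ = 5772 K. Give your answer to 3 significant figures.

2.84×10^4 L_☉

L/L_☉ = (R/R_☉)² (T/T_☉)⁴ = (30.8)² × (13500/5772)⁴
       = 948.6 × (2.339)⁴ = 948.6 × 29.92 = 2.839×10^4.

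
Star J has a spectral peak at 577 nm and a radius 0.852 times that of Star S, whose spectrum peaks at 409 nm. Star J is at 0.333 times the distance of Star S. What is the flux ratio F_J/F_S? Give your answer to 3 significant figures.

Wien's law: T_J/T_S = λ_S/λ_J = 409/577 = 0.7088.
L_J/L_S = (R_J/R_S)²(T_J/T_S)⁴ = (0.852)²(0.7088)⁴ = 0.1833.
F_J/F_S = (L_J/L_S)/(d_J/d_S)² = 0.1833/(0.333)² = 1.653.

1.65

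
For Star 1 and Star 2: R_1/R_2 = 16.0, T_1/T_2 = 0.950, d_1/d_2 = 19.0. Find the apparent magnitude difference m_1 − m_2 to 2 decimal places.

0.60

L_1/L_2 = (16.0)²(0.950)⁴ = 208.5.
F_1/F_2 = (L_1/L_2)/(d_1/d_2)² = 208.5/361.0 = 0.5776.
m_1 − m_2 = −2.5 log₁₀(0.5776) = 0.60.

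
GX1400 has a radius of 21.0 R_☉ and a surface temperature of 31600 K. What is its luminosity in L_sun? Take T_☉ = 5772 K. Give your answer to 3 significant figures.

3.96×10^5 L_sun

L/L_☉ = (R/R_☉)² (T/T_☉)⁴ = (21.0)² × (31600/5772)⁴
       = 441.0 × (5.475)⁴ = 441.0 × 898.3 = 3.962×10^5.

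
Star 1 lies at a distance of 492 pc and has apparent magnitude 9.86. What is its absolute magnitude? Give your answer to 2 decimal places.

1.40

M = m − 5 log₁₀(d/10 pc) = 9.86 − 5 log₁₀(492/10)
  = 9.86 − 5 × 1.692 = 9.86 − 8.46 = 1.40.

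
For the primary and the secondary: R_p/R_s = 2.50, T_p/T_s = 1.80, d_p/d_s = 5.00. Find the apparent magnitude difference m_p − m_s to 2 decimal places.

-1.05

L_p/L_s = (2.50)²(1.80)⁴ = 65.61.
F_p/F_s = (L_p/L_s)/(d_p/d_s)² = 65.61/25.00 = 2.624.
m_p − m_s = −2.5 log₁₀(2.624) = -1.05.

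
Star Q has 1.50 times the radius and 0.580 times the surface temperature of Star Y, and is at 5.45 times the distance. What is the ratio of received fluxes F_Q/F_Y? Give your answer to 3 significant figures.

L_Q/L_Y = (R_Q/R_Y)²(T_Q/T_Y)⁴ = (1.50)² × (0.580)⁴ = 0.2546.
F_Q/F_Y = (L_Q/L_Y)/(d_Q/d_Y)² = 0.2546 / (5.45)² = 0.008572.

0.00857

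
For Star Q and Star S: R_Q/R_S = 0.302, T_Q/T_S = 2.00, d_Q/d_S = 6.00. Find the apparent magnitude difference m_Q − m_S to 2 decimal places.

3.48

L_Q/L_S = (0.302)²(2.00)⁴ = 1.459.
F_Q/F_S = (L_Q/L_S)/(d_Q/d_S)² = 1.459/36.00 = 0.04054.
m_Q − m_S = −2.5 log₁₀(0.04054) = 3.48.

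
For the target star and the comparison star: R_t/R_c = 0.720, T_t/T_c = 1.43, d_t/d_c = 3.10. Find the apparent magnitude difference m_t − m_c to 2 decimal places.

1.62

L_t/L_c = (0.720)²(1.43)⁴ = 2.168.
F_t/F_c = (L_t/L_c)/(d_t/d_c)² = 2.168/9.610 = 0.2256.
m_t − m_c = −2.5 log₁₀(0.2256) = 1.62.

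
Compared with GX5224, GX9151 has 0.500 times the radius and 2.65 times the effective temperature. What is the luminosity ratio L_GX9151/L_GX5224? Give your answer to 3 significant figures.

12.3

From the Stefan–Boltzmann law, L ∝ R²T⁴, so
L_GX9151/L_GX5224 = (R_GX9151/R_GX5224)² (T_GX9151/T_GX5224)⁴ = (0.500)² × (2.65)⁴ = 0.2500 × 49.32 = 12.33.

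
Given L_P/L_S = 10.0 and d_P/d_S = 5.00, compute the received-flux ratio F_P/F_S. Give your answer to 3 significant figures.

F = L/(4πd²), so F_P/F_S = (L_P/L_S) / (d_P/d_S)²
= 10.0 / (5.00)² = 10.0 / 25.00 = 0.4000.

0.400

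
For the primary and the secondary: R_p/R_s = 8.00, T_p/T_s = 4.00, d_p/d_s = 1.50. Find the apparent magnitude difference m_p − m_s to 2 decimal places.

-9.66

L_p/L_s = (8.00)²(4.00)⁴ = 1.638×10^4.
F_p/F_s = (L_p/L_s)/(d_p/d_s)² = 1.638×10^4/2.250 = 7282.
m_p − m_s = −2.5 log₁₀(7282) = -9.66.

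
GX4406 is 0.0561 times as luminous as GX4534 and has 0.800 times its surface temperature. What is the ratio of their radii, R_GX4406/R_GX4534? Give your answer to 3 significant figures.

L ∝ R²T⁴ gives R ∝ √L / T², so
R_GX4406/R_GX4534 = √(0.0561) / (0.800)² = 0.2369 / 0.6400 = 0.3701.

0.370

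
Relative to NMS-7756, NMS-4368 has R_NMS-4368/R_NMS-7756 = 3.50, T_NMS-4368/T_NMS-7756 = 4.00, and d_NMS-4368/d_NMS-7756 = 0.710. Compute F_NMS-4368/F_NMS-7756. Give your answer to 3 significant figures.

6.22×10^3

L_NMS-4368/L_NMS-7756 = (R_NMS-4368/R_NMS-7756)²(T_NMS-4368/T_NMS-7756)⁴ = (3.50)² × (4.00)⁴ = 3136.
F_NMS-4368/F_NMS-7756 = (L_NMS-4368/L_NMS-7756)/(d_NMS-4368/d_NMS-7756)² = 3136 / (0.710)² = 6221.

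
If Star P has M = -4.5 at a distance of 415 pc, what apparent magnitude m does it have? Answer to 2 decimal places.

3.59

m = M + 5 log₁₀(d/10 pc) = -4.5 + 5 log₁₀(415/10)
  = -4.5 + 5 × 1.618 = -4.5 + 8.09 = 3.59.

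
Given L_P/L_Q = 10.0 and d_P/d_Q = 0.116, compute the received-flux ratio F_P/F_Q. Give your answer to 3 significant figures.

743

F = L/(4πd²), so F_P/F_Q = (L_P/L_Q) / (d_P/d_Q)²
= 10.0 / (0.116)² = 10.0 / 0.01346 = 743.2.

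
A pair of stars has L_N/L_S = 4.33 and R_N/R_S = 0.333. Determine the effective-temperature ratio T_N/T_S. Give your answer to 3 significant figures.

L ∝ R²T⁴ gives T ∝ (L/R²)^(1/4), so
T_N/T_S = (4.33 / 0.333²)^(1/4) = (39.05)^(1/4) = 2.500.

2.50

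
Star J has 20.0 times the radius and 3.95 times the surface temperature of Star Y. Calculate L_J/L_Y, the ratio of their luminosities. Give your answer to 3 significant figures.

From the Stefan–Boltzmann law, L ∝ R²T⁴, so
L_J/L_Y = (R_J/R_Y)² (T_J/T_Y)⁴ = (20.0)² × (3.95)⁴ = 400.0 × 243.4 = 9.738×10^4.

9.74×10^4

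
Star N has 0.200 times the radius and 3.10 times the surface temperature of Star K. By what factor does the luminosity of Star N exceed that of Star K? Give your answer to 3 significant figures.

From the Stefan–Boltzmann law, L ∝ R²T⁴, so
L_N/L_K = (R_N/R_K)² (T_N/T_K)⁴ = (0.200)² × (3.10)⁴ = 0.04000 × 92.35 = 3.694.

3.69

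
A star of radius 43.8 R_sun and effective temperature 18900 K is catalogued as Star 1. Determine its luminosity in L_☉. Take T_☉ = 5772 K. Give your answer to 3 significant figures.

2.21×10^5 L_☉

L/L_☉ = (R/R_☉)² (T/T_☉)⁴ = (43.8)² × (18900/5772)⁴
       = 1918 × (3.274)⁴ = 1918 × 115.0 = 2.205×10^5.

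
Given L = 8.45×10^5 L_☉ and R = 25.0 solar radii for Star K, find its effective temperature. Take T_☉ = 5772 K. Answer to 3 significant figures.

3.50×10^4 K

T/T_☉ = (L/L_☉)^(1/4) / (R/R_☉)^(1/2)
T = 5772 × (8.45×10^5)^(1/4) / √(25.0) = 5772 × 30.32 / 5.000 = 3.500×10^4 K.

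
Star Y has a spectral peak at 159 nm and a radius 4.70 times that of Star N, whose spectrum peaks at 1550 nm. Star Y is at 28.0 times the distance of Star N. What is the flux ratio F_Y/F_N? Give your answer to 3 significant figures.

Wien's law: T_Y/T_N = λ_N/λ_Y = 1550/159 = 9.748.
L_Y/L_N = (R_Y/R_N)²(T_Y/T_N)⁴ = (4.70)²(9.748)⁴ = 1.995×10^5.
F_Y/F_N = (L_Y/L_N)/(d_Y/d_N)² = 1.995×10^5/(28.0)² = 254.5.

254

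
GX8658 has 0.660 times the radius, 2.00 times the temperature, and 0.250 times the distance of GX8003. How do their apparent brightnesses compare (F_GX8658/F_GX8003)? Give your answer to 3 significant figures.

112

L_GX8658/L_GX8003 = (R_GX8658/R_GX8003)²(T_GX8658/T_GX8003)⁴ = (0.660)² × (2.00)⁴ = 6.970.
F_GX8658/F_GX8003 = (L_GX8658/L_GX8003)/(d_GX8658/d_GX8003)² = 6.970 / (0.250)² = 111.5.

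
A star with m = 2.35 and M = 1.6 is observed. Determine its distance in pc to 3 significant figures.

m − M = 5 log₁₀(d/10 pc)
2.35 − (1.6) = 0.75 = 5 log₁₀(d/10)
d = 10 × 10^(0.75/5) = 10 × 10^0.150 = 14.13 pc.

14.1 pc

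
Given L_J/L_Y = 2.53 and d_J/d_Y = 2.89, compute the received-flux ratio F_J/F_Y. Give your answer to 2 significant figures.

F = L/(4πd²), so F_J/F_Y = (L_J/L_Y) / (d_J/d_Y)²
= 2.53 / (2.89)² = 2.53 / 8.352 = 0.3029.

0.30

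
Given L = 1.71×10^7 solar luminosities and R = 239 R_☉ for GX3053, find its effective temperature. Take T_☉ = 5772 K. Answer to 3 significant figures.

T/T_☉ = (L/L_☉)^(1/4) / (R/R_☉)^(1/2)
T = 5772 × (1.71×10^7)^(1/4) / √(239) = 5772 × 64.31 / 15.46 = 2.401×10^4 K.

2.40×10^4 K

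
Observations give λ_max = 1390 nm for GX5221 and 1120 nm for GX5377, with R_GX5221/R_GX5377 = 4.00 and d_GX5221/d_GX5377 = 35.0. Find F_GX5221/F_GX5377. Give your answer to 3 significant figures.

0.00551

Wien's law: T_GX5221/T_GX5377 = λ_GX5377/λ_GX5221 = 1120/1390 = 0.8058.
L_GX5221/L_GX5377 = (R_GX5221/R_GX5377)²(T_GX5221/T_GX5377)⁴ = (4.00)²(0.8058)⁴ = 6.744.
F_GX5221/F_GX5377 = (L_GX5221/L_GX5377)/(d_GX5221/d_GX5377)² = 6.744/(35.0)² = 0.005506.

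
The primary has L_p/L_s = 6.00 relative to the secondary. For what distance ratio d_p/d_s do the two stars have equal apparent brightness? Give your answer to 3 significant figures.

2.45

Equal flux requires L_p/d_p² = L_s/d_s², so d_p/d_s = √(L_p/L_s)
= √(6.00) = 2.449.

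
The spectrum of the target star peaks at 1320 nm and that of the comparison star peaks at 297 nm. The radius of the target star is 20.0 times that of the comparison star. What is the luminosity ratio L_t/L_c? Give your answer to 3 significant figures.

Wien's law gives T ∝ 1/λ_max, so T_t/T_c = λ_c/λ_t = 297/1320 = 0.2250.
Then L ∝ R²T⁴ gives L_t/L_c = (20.0)² × (0.2250)⁴ = 400.0 × 0.002563 = 1.025.

1.03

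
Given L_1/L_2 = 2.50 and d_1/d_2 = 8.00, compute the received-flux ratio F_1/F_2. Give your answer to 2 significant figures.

F = L/(4πd²), so F_1/F_2 = (L_1/L_2) / (d_1/d_2)²
= 2.50 / (8.00)² = 2.50 / 64.00 = 0.03906.

0.039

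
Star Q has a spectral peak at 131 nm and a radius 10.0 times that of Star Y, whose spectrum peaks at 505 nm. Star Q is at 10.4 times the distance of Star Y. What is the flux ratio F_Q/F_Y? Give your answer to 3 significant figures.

204

Wien's law: T_Q/T_Y = λ_Y/λ_Q = 505/131 = 3.855.
L_Q/L_Y = (R_Q/R_Y)²(T_Q/T_Y)⁴ = (10.0)²(3.855)⁴ = 2.208×10^4.
F_Q/F_Y = (L_Q/L_Y)/(d_Q/d_Y)² = 2.208×10^4/(10.4)² = 204.2.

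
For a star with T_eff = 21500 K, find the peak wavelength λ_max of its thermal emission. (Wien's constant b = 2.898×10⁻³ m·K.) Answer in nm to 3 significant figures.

135 nm

λ_max = b/T = 2.898×10⁻³ / 21500 = 1.35×10^-7 m = 134.8 nm.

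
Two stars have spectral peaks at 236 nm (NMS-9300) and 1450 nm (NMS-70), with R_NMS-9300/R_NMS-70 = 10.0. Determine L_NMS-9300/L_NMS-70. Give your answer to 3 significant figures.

1.43×10^5

Wien's law gives T ∝ 1/λ_max, so T_NMS-9300/T_NMS-70 = λ_NMS-70/λ_NMS-9300 = 1450/236 = 6.144.
Then L ∝ R²T⁴ gives L_NMS-9300/L_NMS-70 = (10.0)² × (6.144)⁴ = 100.0 × 1425 = 1.425×10^5.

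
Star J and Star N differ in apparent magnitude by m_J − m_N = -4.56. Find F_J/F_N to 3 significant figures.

66.7

F_J/F_N = 10^(−(m_J − m_N)/2.5) = 10^(4.56/2.5) = 10^1.824 = 66.68.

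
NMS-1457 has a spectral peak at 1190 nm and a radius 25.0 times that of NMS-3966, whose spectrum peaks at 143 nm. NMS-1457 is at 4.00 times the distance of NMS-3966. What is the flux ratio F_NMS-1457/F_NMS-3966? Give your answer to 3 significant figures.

Wien's law: T_NMS-1457/T_NMS-3966 = λ_NMS-3966/λ_NMS-1457 = 143/1190 = 0.1202.
L_NMS-1457/L_NMS-3966 = (R_NMS-1457/R_NMS-3966)²(T_NMS-1457/T_NMS-3966)⁴ = (25.0)²(0.1202)⁴ = 0.1303.
F_NMS-1457/F_NMS-3966 = (L_NMS-1457/L_NMS-3966)/(d_NMS-1457/d_NMS-3966)² = 0.1303/(4.00)² = 0.008145.

0.00815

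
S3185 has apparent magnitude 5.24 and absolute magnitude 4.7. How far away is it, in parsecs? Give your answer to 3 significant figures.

m − M = 5 log₁₀(d/10 pc)
5.24 − (4.7) = 0.54 = 5 log₁₀(d/10)
d = 10 × 10^(0.54/5) = 10 × 10^0.108 = 12.82 pc.

12.8 pc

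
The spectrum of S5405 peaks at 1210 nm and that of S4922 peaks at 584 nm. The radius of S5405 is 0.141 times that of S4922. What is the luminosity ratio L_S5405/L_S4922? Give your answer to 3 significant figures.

Wien's law gives T ∝ 1/λ_max, so T_S5405/T_S4922 = λ_S4922/λ_S5405 = 584/1210 = 0.4826.
Then L ∝ R²T⁴ gives L_S5405/L_S4922 = (0.141)² × (0.4826)⁴ = 0.01988 × 0.05426 = 0.001079.

0.00108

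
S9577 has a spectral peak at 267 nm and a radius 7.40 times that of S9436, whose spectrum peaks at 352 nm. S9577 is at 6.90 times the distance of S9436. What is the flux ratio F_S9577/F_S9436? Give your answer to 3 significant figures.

Wien's law: T_S9577/T_S9436 = λ_S9436/λ_S9577 = 352/267 = 1.318.
L_S9577/L_S9436 = (R_S9577/R_S9436)²(T_S9577/T_S9436)⁴ = (7.40)²(1.318)⁴ = 165.4.
F_S9577/F_S9436 = (L_S9577/L_S9436)/(d_S9577/d_S9436)² = 165.4/(6.90)² = 3.474.

3.47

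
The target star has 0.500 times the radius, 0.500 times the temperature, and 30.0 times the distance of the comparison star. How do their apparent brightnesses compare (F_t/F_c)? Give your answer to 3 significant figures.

1.74×10^-5

L_t/L_c = (R_t/R_c)²(T_t/T_c)⁴ = (0.500)² × (0.500)⁴ = 0.01562.
F_t/F_c = (L_t/L_c)/(d_t/d_c)² = 0.01562 / (30.0)² = 1.736×10^-5.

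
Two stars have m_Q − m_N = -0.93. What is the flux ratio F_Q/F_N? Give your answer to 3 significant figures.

F_Q/F_N = 10^(−(m_Q − m_N)/2.5) = 10^(0.93/2.5) = 10^0.372 = 2.355.

2.36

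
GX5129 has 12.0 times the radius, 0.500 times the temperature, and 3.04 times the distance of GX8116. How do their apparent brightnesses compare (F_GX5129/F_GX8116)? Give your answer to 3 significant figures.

0.974

L_GX5129/L_GX8116 = (R_GX5129/R_GX8116)²(T_GX5129/T_GX8116)⁴ = (12.0)² × (0.500)⁴ = 9.000.
F_GX5129/F_GX8116 = (L_GX5129/L_GX8116)/(d_GX5129/d_GX8116)² = 9.000 / (3.04)² = 0.9739.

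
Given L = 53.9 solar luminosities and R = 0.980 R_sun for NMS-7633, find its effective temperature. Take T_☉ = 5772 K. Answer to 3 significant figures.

1.58×10^4 K

T/T_☉ = (L/L_☉)^(1/4) / (R/R_☉)^(1/2)
T = 5772 × (53.9)^(1/4) / √(0.980) = 5772 × 2.710 / 0.9899 = 1.580×10^4 K.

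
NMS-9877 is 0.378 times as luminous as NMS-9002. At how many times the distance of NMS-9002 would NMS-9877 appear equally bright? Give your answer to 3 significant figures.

Equal flux requires L_NMS-9877/d_NMS-9877² = L_NMS-9002/d_NMS-9002², so d_NMS-9877/d_NMS-9002 = √(L_NMS-9877/L_NMS-9002)
= √(0.378) = 0.6148.

0.615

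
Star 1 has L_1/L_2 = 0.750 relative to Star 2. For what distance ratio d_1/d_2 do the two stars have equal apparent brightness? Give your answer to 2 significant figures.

0.87

Equal flux requires L_1/d_1² = L_2/d_2², so d_1/d_2 = √(L_1/L_2)
= √(0.750) = 0.8660.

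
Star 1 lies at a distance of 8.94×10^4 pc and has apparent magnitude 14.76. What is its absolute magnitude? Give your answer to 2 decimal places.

-5.00

M = m − 5 log₁₀(d/10 pc) = 14.76 − 5 log₁₀(8.94×10^4/10)
  = 14.76 − 5 × 3.951 = 14.76 − 19.76 = -5.00.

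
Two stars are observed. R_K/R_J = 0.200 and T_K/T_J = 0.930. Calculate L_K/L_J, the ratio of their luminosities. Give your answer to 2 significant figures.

0.030

From the Stefan–Boltzmann law, L ∝ R²T⁴, so
L_K/L_J = (R_K/R_J)² (T_K/T_J)⁴ = (0.200)² × (0.930)⁴ = 0.04000 × 0.7481 = 0.02992.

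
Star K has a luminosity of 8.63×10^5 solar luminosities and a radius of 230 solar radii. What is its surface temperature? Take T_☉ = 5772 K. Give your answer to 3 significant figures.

1.16×10^4 K

T/T_☉ = (L/L_☉)^(1/4) / (R/R_☉)^(1/2)
T = 5772 × (8.63×10^5)^(1/4) / √(230) = 5772 × 30.48 / 15.17 = 1.160×10^4 K.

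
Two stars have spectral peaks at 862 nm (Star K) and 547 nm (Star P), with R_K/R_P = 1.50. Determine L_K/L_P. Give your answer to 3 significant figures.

0.365

Wien's law gives T ∝ 1/λ_max, so T_K/T_P = λ_P/λ_K = 547/862 = 0.6346.
Then L ∝ R²T⁴ gives L_K/L_P = (1.50)² × (0.6346)⁴ = 2.250 × 0.1622 = 0.3648.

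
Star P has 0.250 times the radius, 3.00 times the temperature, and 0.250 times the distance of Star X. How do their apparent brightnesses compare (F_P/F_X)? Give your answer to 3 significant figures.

81.0

L_P/L_X = (R_P/R_X)²(T_P/T_X)⁴ = (0.250)² × (3.00)⁴ = 5.062.
F_P/F_X = (L_P/L_X)/(d_P/d_X)² = 5.062 / (0.250)² = 81.00.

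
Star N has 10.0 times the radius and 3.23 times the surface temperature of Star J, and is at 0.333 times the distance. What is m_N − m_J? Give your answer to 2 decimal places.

L_N/L_J = (10.0)²(3.23)⁴ = 1.088×10^4.
F_N/F_J = (L_N/L_J)/(d_N/d_J)² = 1.088×10^4/0.1109 = 9.816×10^4.
m_N − m_J = −2.5 log₁₀(9.816×10^4) = -12.48.

-12.48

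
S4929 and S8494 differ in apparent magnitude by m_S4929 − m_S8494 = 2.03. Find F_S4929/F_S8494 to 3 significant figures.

0.154

F_S4929/F_S8494 = 10^(−(m_S4929 − m_S8494)/2.5) = 10^(-2.03/2.5) = 10^-0.812 = 0.1542.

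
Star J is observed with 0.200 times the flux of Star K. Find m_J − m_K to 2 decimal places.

1.75

m_J − m_K = −2.5 log₁₀(F_J/F_K) = −2.5 log₁₀(0.200) = −2.5 × (-0.699) = 1.747.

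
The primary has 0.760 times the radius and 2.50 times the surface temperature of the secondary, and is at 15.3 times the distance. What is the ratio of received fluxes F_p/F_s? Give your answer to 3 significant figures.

L_p/L_s = (R_p/R_s)²(T_p/T_s)⁴ = (0.760)² × (2.50)⁴ = 22.56.
F_p/F_s = (L_p/L_s)/(d_p/d_s)² = 22.56 / (15.3)² = 0.09638.

0.0964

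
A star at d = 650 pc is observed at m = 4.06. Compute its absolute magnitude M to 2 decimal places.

M = m − 5 log₁₀(d/10 pc) = 4.06 − 5 log₁₀(650/10)
  = 4.06 − 5 × 1.813 = 4.06 − 9.06 = -5.00.

-5.00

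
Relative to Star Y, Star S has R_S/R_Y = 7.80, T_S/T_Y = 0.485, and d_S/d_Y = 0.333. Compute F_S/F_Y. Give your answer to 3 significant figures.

30.4

L_S/L_Y = (R_S/R_Y)²(T_S/T_Y)⁴ = (7.80)² × (0.485)⁴ = 3.366.
F_S/F_Y = (L_S/L_Y)/(d_S/d_Y)² = 3.366 / (0.333)² = 30.36.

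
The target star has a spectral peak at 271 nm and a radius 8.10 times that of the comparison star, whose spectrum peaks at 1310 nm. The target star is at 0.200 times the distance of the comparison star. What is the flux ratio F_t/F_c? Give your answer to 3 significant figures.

Wien's law: T_t/T_c = λ_c/λ_t = 1310/271 = 4.834.
L_t/L_c = (R_t/R_c)²(T_t/T_c)⁴ = (8.10)²(4.834)⁴ = 3.582×10^4.
F_t/F_c = (L_t/L_c)/(d_t/d_c)² = 3.582×10^4/(0.200)² = 8.956×10^5.

8.96×10^5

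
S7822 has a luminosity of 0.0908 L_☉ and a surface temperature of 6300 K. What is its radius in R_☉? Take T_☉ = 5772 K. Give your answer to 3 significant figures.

0.253 R_☉

R/R_☉ = √(L/L_☉) / (T/T_☉)² = √(0.0908) / (1.091)²
       = 0.3013 / 1.191 = 0.2529.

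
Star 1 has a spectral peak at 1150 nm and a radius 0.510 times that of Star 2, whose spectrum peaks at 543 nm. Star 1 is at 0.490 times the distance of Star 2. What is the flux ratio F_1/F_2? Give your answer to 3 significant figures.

0.0538

Wien's law: T_1/T_2 = λ_2/λ_1 = 543/1150 = 0.4722.
L_1/L_2 = (R_1/R_2)²(T_1/T_2)⁴ = (0.510)²(0.4722)⁴ = 0.01293.
F_1/F_2 = (L_1/L_2)/(d_1/d_2)² = 0.01293/(0.490)² = 0.05385.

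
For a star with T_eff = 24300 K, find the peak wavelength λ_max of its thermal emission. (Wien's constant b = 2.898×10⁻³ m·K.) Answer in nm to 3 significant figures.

119 nm

λ_max = b/T = 2.898×10⁻³ / 24300 = 1.19×10^-7 m = 119.3 nm.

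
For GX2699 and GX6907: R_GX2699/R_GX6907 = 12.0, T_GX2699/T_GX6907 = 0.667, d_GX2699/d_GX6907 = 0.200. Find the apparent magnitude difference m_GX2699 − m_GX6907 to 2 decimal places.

L_GX2699/L_GX6907 = (12.0)²(0.667)⁴ = 28.50.
F_GX2699/F_GX6907 = (L_GX2699/L_GX6907)/(d_GX2699/d_GX6907)² = 28.50/0.04000 = 712.5.
m_GX2699 − m_GX6907 = −2.5 log₁₀(712.5) = -7.13.

-7.13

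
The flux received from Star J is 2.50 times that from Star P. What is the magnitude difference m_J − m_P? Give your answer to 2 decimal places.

-0.99

m_J − m_P = −2.5 log₁₀(F_J/F_P) = −2.5 log₁₀(2.50) = −2.5 × (0.398) = -0.995.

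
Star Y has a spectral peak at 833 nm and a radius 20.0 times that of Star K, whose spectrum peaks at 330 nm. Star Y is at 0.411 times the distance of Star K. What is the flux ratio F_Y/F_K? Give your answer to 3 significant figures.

Wien's law: T_Y/T_K = λ_K/λ_Y = 330/833 = 0.3962.
L_Y/L_K = (R_Y/R_K)²(T_Y/T_K)⁴ = (20.0)²(0.3962)⁴ = 9.852.
F_Y/F_K = (L_Y/L_K)/(d_Y/d_K)² = 9.852/(0.411)² = 58.32.

58.3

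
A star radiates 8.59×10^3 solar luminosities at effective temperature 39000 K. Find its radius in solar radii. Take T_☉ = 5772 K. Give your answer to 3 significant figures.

2.03 solar radii

R/R_☉ = √(L/L_☉) / (T/T_☉)² = √(8.59×10^3) / (6.757)²
       = 92.68 / 45.65 = 2.030.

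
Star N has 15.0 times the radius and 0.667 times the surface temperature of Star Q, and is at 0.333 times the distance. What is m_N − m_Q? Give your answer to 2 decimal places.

-6.51

L_N/L_Q = (15.0)²(0.667)⁴ = 44.53.
F_N/F_Q = (L_N/L_Q)/(d_N/d_Q)² = 44.53/0.1109 = 401.6.
m_N − m_Q = −2.5 log₁₀(401.6) = -6.51.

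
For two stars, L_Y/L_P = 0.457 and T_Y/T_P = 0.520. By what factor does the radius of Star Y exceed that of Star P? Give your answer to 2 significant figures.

2.5

L ∝ R²T⁴ gives R ∝ √L / T², so
R_Y/R_P = √(0.457) / (0.520)² = 0.6760 / 0.2704 = 2.500.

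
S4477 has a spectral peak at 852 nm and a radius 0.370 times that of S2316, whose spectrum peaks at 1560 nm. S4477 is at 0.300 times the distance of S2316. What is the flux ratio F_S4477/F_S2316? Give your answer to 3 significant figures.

Wien's law: T_S4477/T_S2316 = λ_S2316/λ_S4477 = 1560/852 = 1.831.
L_S4477/L_S2316 = (R_S4477/R_S2316)²(T_S4477/T_S2316)⁴ = (0.370)²(1.831)⁴ = 1.539.
F_S4477/F_S2316 = (L_S4477/L_S2316)/(d_S4477/d_S2316)² = 1.539/(0.300)² = 17.10.

17.1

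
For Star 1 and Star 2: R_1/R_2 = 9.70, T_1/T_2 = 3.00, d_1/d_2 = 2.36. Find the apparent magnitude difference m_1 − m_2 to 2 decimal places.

-7.84

L_1/L_2 = (9.70)²(3.00)⁴ = 7621.
F_1/F_2 = (L_1/L_2)/(d_1/d_2)² = 7621/5.570 = 1368.
m_1 − m_2 = −2.5 log₁₀(1368) = -7.84.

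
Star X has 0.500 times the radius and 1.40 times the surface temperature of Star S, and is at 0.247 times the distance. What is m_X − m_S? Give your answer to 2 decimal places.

-2.99

L_X/L_S = (0.500)²(1.40)⁴ = 0.9604.
F_X/F_S = (L_X/L_S)/(d_X/d_S)² = 0.9604/0.06101 = 15.74.
m_X − m_S = −2.5 log₁₀(15.74) = -2.99.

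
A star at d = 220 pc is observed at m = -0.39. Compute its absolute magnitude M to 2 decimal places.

-7.10

M = m − 5 log₁₀(d/10 pc) = -0.39 − 5 log₁₀(220/10)
  = -0.39 − 5 × 1.342 = -0.39 − 6.71 = -7.10.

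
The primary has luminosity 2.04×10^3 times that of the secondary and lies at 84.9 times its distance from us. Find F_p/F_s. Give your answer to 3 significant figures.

F = L/(4πd²), so F_p/F_s = (L_p/L_s) / (d_p/d_s)²
= 2.04×10^3 / (84.9)² = 2.04×10^3 / 7208 = 0.2830.

0.283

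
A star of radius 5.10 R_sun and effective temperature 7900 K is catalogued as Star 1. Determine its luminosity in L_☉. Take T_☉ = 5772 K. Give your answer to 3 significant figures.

L/L_☉ = (R/R_☉)² (T/T_☉)⁴ = (5.10)² × (7900/5772)⁴
       = 26.01 × (1.369)⁴ = 26.01 × 3.509 = 91.27.

91.3 L_☉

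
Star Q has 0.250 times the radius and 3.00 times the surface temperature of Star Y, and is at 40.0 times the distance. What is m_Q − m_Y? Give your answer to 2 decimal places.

L_Q/L_Y = (0.250)²(3.00)⁴ = 5.062.
F_Q/F_Y = (L_Q/L_Y)/(d_Q/d_Y)² = 5.062/1600 = 0.003164.
m_Q − m_Y = −2.5 log₁₀(0.003164) = 6.25.

6.25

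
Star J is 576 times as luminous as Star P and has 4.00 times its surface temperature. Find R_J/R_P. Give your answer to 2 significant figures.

1.5

L ∝ R²T⁴ gives R ∝ √L / T², so
R_J/R_P = √(576) / (4.00)² = 24.00 / 16.00 = 1.500.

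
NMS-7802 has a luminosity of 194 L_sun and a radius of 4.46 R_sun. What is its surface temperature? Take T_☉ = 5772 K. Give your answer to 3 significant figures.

1.02×10^4 K

T/T_☉ = (L/L_☉)^(1/4) / (R/R_☉)^(1/2)
T = 5772 × (194)^(1/4) / √(4.46) = 5772 × 3.732 / 2.112 = 1.020×10^4 K.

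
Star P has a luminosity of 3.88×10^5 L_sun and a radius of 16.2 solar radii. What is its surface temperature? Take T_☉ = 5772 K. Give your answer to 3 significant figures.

T/T_☉ = (L/L_☉)^(1/4) / (R/R_☉)^(1/2)
T = 5772 × (3.88×10^5)^(1/4) / √(16.2) = 5772 × 24.96 / 4.025 = 3.579×10^4 K.

3.58×10^4 K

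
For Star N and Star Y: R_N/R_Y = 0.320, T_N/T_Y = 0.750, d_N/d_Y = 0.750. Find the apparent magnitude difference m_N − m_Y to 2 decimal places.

3.10

L_N/L_Y = (0.320)²(0.750)⁴ = 0.03240.
F_N/F_Y = (L_N/L_Y)/(d_N/d_Y)² = 0.03240/0.5625 = 0.05760.
m_N − m_Y = −2.5 log₁₀(0.05760) = 3.10.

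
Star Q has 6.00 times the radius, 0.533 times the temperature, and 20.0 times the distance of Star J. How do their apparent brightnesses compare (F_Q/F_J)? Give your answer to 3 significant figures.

0.00726

L_Q/L_J = (R_Q/R_J)²(T_Q/T_J)⁴ = (6.00)² × (0.533)⁴ = 2.905.
F_Q/F_J = (L_Q/L_J)/(d_Q/d_J)² = 2.905 / (20.0)² = 0.007264.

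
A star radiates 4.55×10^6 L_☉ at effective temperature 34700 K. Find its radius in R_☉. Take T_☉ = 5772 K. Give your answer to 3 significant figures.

R/R_☉ = √(L/L_☉) / (T/T_☉)² = √(4.55×10^6) / (6.012)²
       = 2133 / 36.14 = 59.02.

59.0 R_☉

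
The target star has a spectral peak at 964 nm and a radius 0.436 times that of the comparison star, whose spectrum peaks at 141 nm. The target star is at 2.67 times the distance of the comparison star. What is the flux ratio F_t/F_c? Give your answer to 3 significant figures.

1.22×10^-5

Wien's law: T_t/T_c = λ_c/λ_t = 141/964 = 0.1463.
L_t/L_c = (R_t/R_c)²(T_t/T_c)⁴ = (0.436)²(0.1463)⁴ = 8.700×10^-5.
F_t/F_c = (L_t/L_c)/(d_t/d_c)² = 8.700×10^-5/(2.67)² = 1.220×10^-5.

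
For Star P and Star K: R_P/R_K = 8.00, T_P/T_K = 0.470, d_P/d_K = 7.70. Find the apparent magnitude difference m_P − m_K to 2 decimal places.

L_P/L_K = (8.00)²(0.470)⁴ = 3.123.
F_P/F_K = (L_P/L_K)/(d_P/d_K)² = 3.123/59.29 = 0.05267.
m_P − m_K = −2.5 log₁₀(0.05267) = 3.20.

3.20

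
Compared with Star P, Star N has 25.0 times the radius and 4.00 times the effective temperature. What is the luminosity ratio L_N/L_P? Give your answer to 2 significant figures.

1.6×10^5

From the Stefan–Boltzmann law, L ∝ R²T⁴, so
L_N/L_P = (R_N/R_P)² (T_N/T_P)⁴ = (25.0)² × (4.00)⁴ = 625.0 × 256.0 = 1.600×10^5.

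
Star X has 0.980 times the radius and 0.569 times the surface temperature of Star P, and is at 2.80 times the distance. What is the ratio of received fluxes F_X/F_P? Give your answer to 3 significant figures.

0.0128

L_X/L_P = (R_X/R_P)²(T_X/T_P)⁴ = (0.980)² × (0.569)⁴ = 0.1007.
F_X/F_P = (L_X/L_P)/(d_X/d_P)² = 0.1007 / (2.80)² = 0.01284.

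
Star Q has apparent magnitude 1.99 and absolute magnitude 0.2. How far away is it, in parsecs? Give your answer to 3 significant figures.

m − M = 5 log₁₀(d/10 pc)
1.99 − (0.2) = 1.79 = 5 log₁₀(d/10)
d = 10 × 10^(1.79/5) = 10 × 10^0.358 = 22.80 pc.

22.8 pc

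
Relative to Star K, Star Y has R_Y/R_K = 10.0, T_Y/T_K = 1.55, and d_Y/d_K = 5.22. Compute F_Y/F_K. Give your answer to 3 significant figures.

21.2

L_Y/L_K = (R_Y/R_K)²(T_Y/T_K)⁴ = (10.0)² × (1.55)⁴ = 577.2.
F_Y/F_K = (L_Y/L_K)/(d_Y/d_K)² = 577.2 / (5.22)² = 21.18.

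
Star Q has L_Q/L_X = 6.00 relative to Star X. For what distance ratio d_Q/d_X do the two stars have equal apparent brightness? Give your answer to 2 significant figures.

Equal flux requires L_Q/d_Q² = L_X/d_X², so d_Q/d_X = √(L_Q/L_X)
= √(6.00) = 2.449.

2.4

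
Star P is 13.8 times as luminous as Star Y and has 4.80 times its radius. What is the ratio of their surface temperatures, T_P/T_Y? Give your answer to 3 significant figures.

L ∝ R²T⁴ gives T ∝ (L/R²)^(1/4), so
T_P/T_Y = (13.8 / 4.80²)^(1/4) = (0.5990)^(1/4) = 0.8797.

0.880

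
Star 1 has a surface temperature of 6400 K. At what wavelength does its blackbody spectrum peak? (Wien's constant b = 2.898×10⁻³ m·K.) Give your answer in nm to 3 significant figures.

λ_max = b/T = 2.898×10⁻³ / 6400 = 4.53×10^-7 m = 452.8 nm.

453 nm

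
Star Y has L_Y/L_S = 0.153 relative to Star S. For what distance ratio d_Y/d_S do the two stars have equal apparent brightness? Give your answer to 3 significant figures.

0.391

Equal flux requires L_Y/d_Y² = L_S/d_S², so d_Y/d_S = √(L_Y/L_S)
= √(0.153) = 0.3912.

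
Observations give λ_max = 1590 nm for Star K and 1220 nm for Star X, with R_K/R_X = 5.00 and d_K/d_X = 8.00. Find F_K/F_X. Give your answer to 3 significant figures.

0.135

Wien's law: T_K/T_X = λ_X/λ_K = 1220/1590 = 0.7673.
L_K/L_X = (R_K/R_X)²(T_K/T_X)⁴ = (5.00)²(0.7673)⁴ = 8.665.
F_K/F_X = (L_K/L_X)/(d_K/d_X)² = 8.665/(8.00)² = 0.1354.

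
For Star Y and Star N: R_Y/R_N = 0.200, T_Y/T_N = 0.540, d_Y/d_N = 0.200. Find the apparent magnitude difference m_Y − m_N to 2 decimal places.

2.68

L_Y/L_N = (0.200)²(0.540)⁴ = 0.003401.
F_Y/F_N = (L_Y/L_N)/(d_Y/d_N)² = 0.003401/0.04000 = 0.08503.
m_Y − m_N = −2.5 log₁₀(0.08503) = 2.68.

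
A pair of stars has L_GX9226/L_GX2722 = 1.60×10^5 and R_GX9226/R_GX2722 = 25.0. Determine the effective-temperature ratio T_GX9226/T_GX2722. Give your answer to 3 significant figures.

L ∝ R²T⁴ gives T ∝ (L/R²)^(1/4), so
T_GX9226/T_GX2722 = (1.60×10^5 / 25.0²)^(1/4) = (256.0)^(1/4) = 4.000.

4.00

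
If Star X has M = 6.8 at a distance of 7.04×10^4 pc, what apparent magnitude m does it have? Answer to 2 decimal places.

26.04

m = M + 5 log₁₀(d/10 pc) = 6.8 + 5 log₁₀(7.04×10^4/10)
  = 6.8 + 5 × 3.848 = 6.8 + 19.24 = 26.04.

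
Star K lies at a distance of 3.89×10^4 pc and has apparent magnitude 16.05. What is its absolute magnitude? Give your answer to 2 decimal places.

-1.90

M = m − 5 log₁₀(d/10 pc) = 16.05 − 5 log₁₀(3.89×10^4/10)
  = 16.05 − 5 × 3.590 = 16.05 − 17.95 = -1.90.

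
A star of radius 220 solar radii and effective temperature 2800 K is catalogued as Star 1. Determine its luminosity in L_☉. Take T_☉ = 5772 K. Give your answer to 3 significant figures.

2.68×10^3 L_☉

L/L_☉ = (R/R_☉)² (T/T_☉)⁴ = (220)² × (2800/5772)⁴
       = 4.840×10^4 × (0.4851)⁴ = 4.840×10^4 × 0.05538 = 2680.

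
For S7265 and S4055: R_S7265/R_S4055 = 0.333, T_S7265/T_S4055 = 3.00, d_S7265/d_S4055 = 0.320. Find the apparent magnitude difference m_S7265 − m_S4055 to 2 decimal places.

-4.86

L_S7265/L_S4055 = (0.333)²(3.00)⁴ = 8.982.
F_S7265/F_S4055 = (L_S7265/L_S4055)/(d_S7265/d_S4055)² = 8.982/0.1024 = 87.71.
m_S7265 − m_S4055 = −2.5 log₁₀(87.71) = -4.86.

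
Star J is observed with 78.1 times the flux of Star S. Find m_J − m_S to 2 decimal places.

m_J − m_S = −2.5 log₁₀(F_J/F_S) = −2.5 log₁₀(78.1) = −2.5 × (1.893) = -4.732.

-4.73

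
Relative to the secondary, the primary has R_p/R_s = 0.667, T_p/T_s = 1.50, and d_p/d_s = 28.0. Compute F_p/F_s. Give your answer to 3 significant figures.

0.00287

L_p/L_s = (R_p/R_s)²(T_p/T_s)⁴ = (0.667)² × (1.50)⁴ = 2.252.
F_p/F_s = (L_p/L_s)/(d_p/d_s)² = 2.252 / (28.0)² = 0.002873.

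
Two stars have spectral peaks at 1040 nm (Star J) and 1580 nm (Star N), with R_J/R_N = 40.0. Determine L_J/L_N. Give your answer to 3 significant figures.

8.52×10^3

Wien's law gives T ∝ 1/λ_max, so T_J/T_N = λ_N/λ_J = 1580/1040 = 1.519.
Then L ∝ R²T⁴ gives L_J/L_N = (40.0)² × (1.519)⁴ = 1600 × 5.327 = 8523.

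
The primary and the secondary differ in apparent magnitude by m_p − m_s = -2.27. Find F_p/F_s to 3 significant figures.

8.09

F_p/F_s = 10^(−(m_p − m_s)/2.5) = 10^(2.27/2.5) = 10^0.908 = 8.091.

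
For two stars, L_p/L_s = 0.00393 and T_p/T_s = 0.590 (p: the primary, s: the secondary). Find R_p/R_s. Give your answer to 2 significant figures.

0.18

L ∝ R²T⁴ gives R ∝ √L / T², so
R_p/R_s = √(0.00393) / (0.590)² = 0.06269 / 0.3481 = 0.1801.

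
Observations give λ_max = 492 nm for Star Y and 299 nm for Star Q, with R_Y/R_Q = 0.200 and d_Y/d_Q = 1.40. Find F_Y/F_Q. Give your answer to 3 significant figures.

0.00278

Wien's law: T_Y/T_Q = λ_Q/λ_Y = 299/492 = 0.6077.
L_Y/L_Q = (R_Y/R_Q)²(T_Y/T_Q)⁴ = (0.200)²(0.6077)⁴ = 0.005456.
F_Y/F_Q = (L_Y/L_Q)/(d_Y/d_Q)² = 0.005456/(1.40)² = 0.002784.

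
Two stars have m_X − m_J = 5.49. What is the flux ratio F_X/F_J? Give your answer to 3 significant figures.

F_X/F_J = 10^(−(m_X − m_J)/2.5) = 10^(-5.49/2.5) = 10^-2.196 = 0.006368.

0.00637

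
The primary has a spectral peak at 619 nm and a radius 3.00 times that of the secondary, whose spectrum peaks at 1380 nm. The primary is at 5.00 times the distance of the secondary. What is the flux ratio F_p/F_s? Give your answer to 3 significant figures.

Wien's law: T_p/T_s = λ_s/λ_p = 1380/619 = 2.229.
L_p/L_s = (R_p/R_s)²(T_p/T_s)⁴ = (3.00)²(2.229)⁴ = 222.3.
F_p/F_s = (L_p/L_s)/(d_p/d_s)² = 222.3/(5.00)² = 8.893.

8.89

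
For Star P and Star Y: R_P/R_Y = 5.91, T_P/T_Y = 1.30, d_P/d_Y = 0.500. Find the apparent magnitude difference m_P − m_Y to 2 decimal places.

-6.50

L_P/L_Y = (5.91)²(1.30)⁴ = 99.76.
F_P/F_Y = (L_P/L_Y)/(d_P/d_Y)² = 99.76/0.2500 = 399.0.
m_P − m_Y = −2.5 log₁₀(399.0) = -6.50.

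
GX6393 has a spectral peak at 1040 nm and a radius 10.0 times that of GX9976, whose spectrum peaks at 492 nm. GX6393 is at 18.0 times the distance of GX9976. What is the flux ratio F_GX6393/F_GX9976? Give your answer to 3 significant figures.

Wien's law: T_GX6393/T_GX9976 = λ_GX9976/λ_GX6393 = 492/1040 = 0.4731.
L_GX6393/L_GX9976 = (R_GX6393/R_GX9976)²(T_GX6393/T_GX9976)⁴ = (10.0)²(0.4731)⁴ = 5.009.
F_GX6393/F_GX9976 = (L_GX6393/L_GX9976)/(d_GX6393/d_GX9976)² = 5.009/(18.0)² = 0.01546.

0.0155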